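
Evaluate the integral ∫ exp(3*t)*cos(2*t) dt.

2*exp(3*t)*sin(2*t)/13 + 3*exp(3*t)*cos(2*t)/13 + C

Let I denote the integral. Integrate by parts with u = cos(2*t), dv = exp(3*t) dt, so v = exp(3*t)/3: I = exp(3*t)*cos(2*t)/3 + (2/3)·∫ exp(3*t)*sin(2*t) dt.
Apply parts again with u = sin(2*t), dv = exp(3*t) dt: ∫ exp(3*t)*sin(2*t) dt = exp(3*t)*sin(2*t)/3 − (2/3)·I. Substituting back brings back I: I = 2*exp(3*t)*sin(2*t)/9 + exp(3*t)*cos(2*t)/3 − (4/9)·I.
Solving for I: (1 + 4/9)·I equals the remaining terms, so I = (9/13)·(2*exp(3*t)*sin(2*t)/9 + exp(3*t)*cos(2*t)/3).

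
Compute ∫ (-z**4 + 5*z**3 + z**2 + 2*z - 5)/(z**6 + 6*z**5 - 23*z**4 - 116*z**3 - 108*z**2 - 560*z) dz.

Factor the denominator: z*(z - 5)*(z + 4)*(z + 7)*(z**2 + 4).
Partial-fraction decomposition: -(1583*z - 2177)/(30740*(z**2 + 4)) + 227/(742*(z + 7)) - 191/(720*(z + 4)) + 1/(522*(z - 5)) + 1/(112*z).
Integrate each term; A/(z−a) gives A·log|z−a|; the (Bz+D)/(z²+p²) term gives a log and an atan.

log(z)/112 + log(z - 5)/522 - 191*log(z + 4)/720 + 227*log(z + 7)/742 - 1583*log(z**2 + 4)/61480 + 2177*atan(z/2)/61480 + C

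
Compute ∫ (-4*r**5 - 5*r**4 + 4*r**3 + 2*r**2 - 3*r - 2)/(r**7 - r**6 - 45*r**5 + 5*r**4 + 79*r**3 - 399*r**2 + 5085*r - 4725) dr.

Factor the denominator: (r - 7)*(r - 3)*(r - 1)*(r + 5)**2*(r**2 + 9).
Partial-fraction decomposition: (93352*r - 423393)/(1508580*(r**2 + 9)) + 254485/(1331712*(r + 5)) - 4469/(9792*(r + 5)**2) - 1/(540*(r - 1)) + 631/(4608*(r - 3)) - 38893/(100224*(r - 7)).
Integrate each term; A/(r−a) gives A·log|r−a|; the (Br+D)/(r²+p²) term gives a log and an atan.

-38893*log(r - 7)/100224 + 631*log(r - 3)/4608 - log(r - 1)/540 + 254485*log(r + 5)/1331712 + 11669*log(r**2 + 9)/377145 - 141131*atan(r/3)/1508580 + 4469/(9792*r + 48960) + C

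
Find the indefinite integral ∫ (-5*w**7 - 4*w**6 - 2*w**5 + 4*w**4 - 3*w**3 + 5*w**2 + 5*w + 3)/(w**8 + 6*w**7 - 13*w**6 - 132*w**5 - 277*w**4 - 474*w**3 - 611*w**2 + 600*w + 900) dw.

-457097*log(w - 5)/445440 - log(w - 1)/1280 + 13*log(w + 1)/960 + 1409183*log(w + 3)/173056 - 112451*log(w + 5)/9280 - 293*log(w**2 + 4)/49010 + 1767*atan(w/2)/9802 + 8943/(1664*w + 4992) + C

Factor the denominator: (w - 5)*(w - 1)*(w + 1)*(w + 3)**2*(w + 5)*(w**2 + 4).
Partial-fraction decomposition: -(293*w - 8835)/(24505*(w**2 + 4)) - 112451/(9280*(w + 5)) + 1409183/(173056*(w + 3)) - 8943/(1664*(w + 3)**2) + 13/(960*(w + 1)) - 1/(1280*(w - 1)) - 457097/(445440*(w - 5)).
Integrate each term; A/(w−a) gives A·log|w−a|; the (Bw+D)/(w²+p²) term gives a log and an atan.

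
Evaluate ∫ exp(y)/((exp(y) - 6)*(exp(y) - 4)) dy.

log(exp(y) - 6)/2 - log(exp(y) - 4)/2 + C

Let u = e^y, du = e^y dy.
The integral becomes ∫ du/((u-6)(u-4)); decompose into partial fractions.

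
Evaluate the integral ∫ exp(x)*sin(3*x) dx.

Let I denote the integral. Integrate by parts with u = sin(3*x), dv = exp(x) dx, so v = exp(x): I = exp(x)*sin(3*x) − 3·∫ exp(x)*cos(3*x) dx.
Apply parts again with u = cos(3*x), dv = exp(x) dx: ∫ exp(x)*cos(3*x) dx = exp(x)*cos(3*x) + 3·I. Substituting back brings back I: I = exp(x)*sin(3*x) - 3*exp(x)*cos(3*x) − 9·I.
Solving for I: (1 + 9)·I equals the remaining terms, so I = (1/10)·(exp(x)*sin(3*x) - 3*exp(x)*cos(3*x)).

exp(x)*sin(3*x)/10 - 3*exp(x)*cos(3*x)/10 + C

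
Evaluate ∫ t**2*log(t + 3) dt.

Use integration by parts with u = log(t + 3), dv = t**2 dt.
Then du = 1/(t + 3) dt and v = t**3/3.

t**3*log(t + 3)/3 - t**3/9 + t**2/2 - 3*t + 9*log(t + 3) + C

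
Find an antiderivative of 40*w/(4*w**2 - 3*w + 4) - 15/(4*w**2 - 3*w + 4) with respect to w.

5*log(4*w**2 - 3*w + 4) + C

Let u = 4*w**2 - 3*w + 4, so du = (8*w - 3) dw.
Rewriting, the integral becomes 5·∫ 1/u du = 5·log(u).
Substituting back, u = 4*w**2 - 3*w + 4.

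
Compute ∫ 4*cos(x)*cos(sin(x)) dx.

4*sin(sin(x)) + C

Let u = sin(x), so du = (cos(x)) dx.
Rewriting, the integral becomes 4·∫ cos(u) du = 4·sin(u).
Substituting back, u = sin(x).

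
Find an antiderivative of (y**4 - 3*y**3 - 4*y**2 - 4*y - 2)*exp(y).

(y**4 - 7*y**3 + 17*y**2 - 38*y + 36)*exp(y) + C

Use integration by parts with u = y**4 - 3*y**3 - 4*y**2 - 4*y - 2, dv = exp(y) dy, so v = exp(y).
Apply parts 4 times (tabular method): alternate signs, differentiate u down to 0, integrate dv up.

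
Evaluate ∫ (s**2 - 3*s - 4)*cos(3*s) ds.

Use integration by parts with u = s**2 - 3*s - 4, dv = cos(3*s) ds, so v = sin(3*s)/3.
Apply parts 2 times (tabular method): alternate signs, differentiate u down to 0, integrate dv up.

s**2*sin(3*s)/3 - s*sin(3*s) + 2*s*cos(3*s)/9 - 38*sin(3*s)/27 - cos(3*s)/3 + C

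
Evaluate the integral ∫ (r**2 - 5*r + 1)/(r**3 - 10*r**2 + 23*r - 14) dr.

log(r - 7)/2 + log(r - 2) - log(r - 1)/2 + C

Factor the denominator: (r - 7)*(r - 2)*(r - 1).
Partial-fraction decomposition: -1/(2*(r - 1)) + 1/(r - 2) + 1/(2*(r - 7)).
Integrate each term: A/(r−a) contributes A·log|r−a|.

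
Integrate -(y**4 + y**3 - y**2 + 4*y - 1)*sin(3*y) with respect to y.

Use integration by parts with u = y**4 + y**3 - y**2 + 4*y - 1, dv = -sin(3*y) dy, so v = cos(3*y)/3.
Apply parts 4 times (tabular method): alternate signs, differentiate u down to 0, integrate dv up.

y**4*cos(3*y)/3 - 4*y**3*sin(3*y)/9 + y**3*cos(3*y)/3 - y**2*sin(3*y)/3 - 7*y**2*cos(3*y)/9 + 14*y*sin(3*y)/27 + 10*y*cos(3*y)/9 - 10*sin(3*y)/27 - 13*cos(3*y)/81 + C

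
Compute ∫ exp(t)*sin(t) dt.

exp(t)*sin(t)/2 - exp(t)*cos(t)/2 + C

Let I denote the integral. Integrate by parts with u = sin(t), dv = exp(t) dt, so v = exp(t): I = exp(t)*sin(t) − ∫ exp(t)*cos(t) dt.
Apply parts again with u = cos(t), dv = exp(t) dt: ∫ exp(t)*cos(t) dt = exp(t)*cos(t) + I. Substituting back brings back I: I = exp(t)*sin(t) - exp(t)*cos(t) − I.
Solving for I: (1 + 1)·I equals the remaining terms, so I = (1/2)·(exp(t)*sin(t) - exp(t)*cos(t)).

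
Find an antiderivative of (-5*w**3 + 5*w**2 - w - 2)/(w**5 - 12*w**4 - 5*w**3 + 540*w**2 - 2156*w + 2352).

Factor the denominator: (w - 7)*(w - 6)*(w - 4)*(w - 2)*(w + 7).
Partial-fraction decomposition: 655/(6006*(w + 7)) + 1/(15*(w - 2)) - 41/(22*(w - 4)) + 227/(26*(w - 6)) - 493/(70*(w - 7)).
Integrate each term: A/(w−a) contributes A·log|w−a|.

-493*log(w - 7)/70 + 227*log(w - 6)/26 - 41*log(w - 4)/22 + log(w - 2)/15 + 655*log(w + 7)/6006 + C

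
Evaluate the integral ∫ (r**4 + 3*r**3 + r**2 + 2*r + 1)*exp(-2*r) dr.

Use integration by parts with u = r**4 + 3*r**3 + r**2 + 2*r + 1, dv = exp(-2*r) dr, so v = -exp(-2*r)/2.
Apply parts 4 times (tabular method): alternate signs, differentiate u down to 0, integrate dv up.

(-4*r**4 - 20*r**3 - 34*r**2 - 42*r - 25)*exp(-2*r)/8 + C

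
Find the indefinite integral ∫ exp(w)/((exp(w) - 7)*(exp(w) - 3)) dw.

log(exp(w) - 7)/4 - log(exp(w) - 3)/4 + C

Let u = e^w, du = e^w dw.
The integral becomes ∫ du/((u-3)(u-7)); decompose into partial fractions.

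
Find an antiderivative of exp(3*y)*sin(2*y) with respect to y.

3*exp(3*y)*sin(2*y)/13 - 2*exp(3*y)*cos(2*y)/13 + C

Let I denote the integral. Integrate by parts with u = sin(2*y), dv = exp(3*y) dy, so v = exp(3*y)/3: I = exp(3*y)*sin(2*y)/3 − (2/3)·∫ exp(3*y)*cos(2*y) dy.
Apply parts again with u = cos(2*y), dv = exp(3*y) dy: ∫ exp(3*y)*cos(2*y) dy = exp(3*y)*cos(2*y)/3 + (2/3)·I. Substituting back brings back I: I = exp(3*y)*sin(2*y)/3 - 2*exp(3*y)*cos(2*y)/9 − (4/9)·I.
Solving for I: (1 + 4/9)·I equals the remaining terms, so I = (9/13)·(exp(3*y)*sin(2*y)/3 - 2*exp(3*y)*cos(2*y)/9).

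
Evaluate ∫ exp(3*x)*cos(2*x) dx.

Let I denote the integral. Integrate by parts with u = cos(2*x), dv = exp(3*x) dx, so v = exp(3*x)/3: I = exp(3*x)*cos(2*x)/3 + (2/3)·∫ exp(3*x)*sin(2*x) dx.
Apply parts again with u = sin(2*x), dv = exp(3*x) dx: ∫ exp(3*x)*sin(2*x) dx = exp(3*x)*sin(2*x)/3 − (2/3)·I. Substituting back brings back I: I = 2*exp(3*x)*sin(2*x)/9 + exp(3*x)*cos(2*x)/3 − (4/9)·I.
Solving for I: (1 + 4/9)·I equals the remaining terms, so I = (9/13)·(2*exp(3*x)*sin(2*x)/9 + exp(3*x)*cos(2*x)/3).

2*exp(3*x)*sin(2*x)/13 + 3*exp(3*x)*cos(2*x)/13 + C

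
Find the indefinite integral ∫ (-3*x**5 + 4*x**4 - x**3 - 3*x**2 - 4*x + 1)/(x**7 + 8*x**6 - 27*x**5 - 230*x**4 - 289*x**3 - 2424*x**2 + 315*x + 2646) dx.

-18491*log(x - 6)/266175 + 3*log(x - 1)/3200 + log(x + 1)/504 + 21992813*log(x + 7)/163732608 - 25649*log(x**2 + 9)/756900 + 1441*atan(x/3)/189225 + 30125/(18096*x + 126672) + C

Factor the denominator: (x - 6)*(x - 1)*(x + 1)*(x + 7)**2*(x**2 + 9).
Partial-fraction decomposition: -(25649*x - 8646)/(378450*(x**2 + 9)) + 21992813/(163732608*(x + 7)) - 30125/(18096*(x + 7)**2) + 1/(504*(x + 1)) + 3/(3200*(x - 1)) - 18491/(266175*(x - 6)).
Integrate each term; A/(x−a) gives A·log|x−a|; the (Bx+D)/(x²+p²) term gives a log and an atan.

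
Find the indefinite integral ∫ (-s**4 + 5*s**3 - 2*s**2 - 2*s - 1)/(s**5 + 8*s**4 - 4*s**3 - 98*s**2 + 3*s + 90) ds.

29*log(s - 3)/576 + log(s - 1)/168 - 7*log(s + 1)/160 + 1291*log(s + 5)/192 - 2437*log(s + 6)/315 + C

Factor the denominator: (s - 3)*(s - 1)*(s + 1)*(s + 5)*(s + 6).
Partial-fraction decomposition: -2437/(315*(s + 6)) + 1291/(192*(s + 5)) - 7/(160*(s + 1)) + 1/(168*(s - 1)) + 29/(576*(s - 3)).
Integrate each term: A/(s−a) contributes A·log|s−a|.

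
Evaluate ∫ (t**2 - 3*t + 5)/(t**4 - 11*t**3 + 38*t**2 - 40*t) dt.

-log(t)/8 + log(t - 5) - 9*log(t - 4)/8 + log(t - 2)/4 + C

Factor the denominator: t*(t - 5)*(t - 4)*(t - 2).
Partial-fraction decomposition: 1/(4*(t - 2)) - 9/(8*(t - 4)) + 1/(t - 5) - 1/(8*t).
Integrate each term: A/(t−a) contributes A·log|t−a|.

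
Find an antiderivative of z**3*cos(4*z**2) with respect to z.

z**2*sin(4*z**2)/8 + cos(4*z**2)/32 + C

Let u = z², du = 2z dz; rewrite as (1/2)∫ u^1·cos(4u) du.
Now integrate by parts 1 time.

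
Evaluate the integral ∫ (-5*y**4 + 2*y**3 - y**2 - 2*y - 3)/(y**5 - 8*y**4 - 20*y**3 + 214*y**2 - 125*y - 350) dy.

Factor the denominator: (y - 7)*(y - 5)*(y - 2)*(y + 1)*(y + 5).
Partial-fraction decomposition: -1131/(1120*(y + 5)) + 1/(64*(y + 1)) - 5/(21*(y - 2)) + 971/(120*(y - 5)) - 759/(64*(y - 7)).
Integrate each term: A/(y−a) contributes A·log|y−a|.

-759*log(y - 7)/64 + 971*log(y - 5)/120 - 5*log(y - 2)/21 + log(y + 1)/64 - 1131*log(y + 5)/1120 + C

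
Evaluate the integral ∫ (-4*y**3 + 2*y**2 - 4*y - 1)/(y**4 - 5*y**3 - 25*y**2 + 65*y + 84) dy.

-1303*log(y - 7)/352 + 103*log(y - 3)/112 + 3*log(y + 1)/32 - 101*log(y + 4)/77 + C

Factor the denominator: (y - 7)*(y - 3)*(y + 1)*(y + 4).
Partial-fraction decomposition: -101/(77*(y + 4)) + 3/(32*(y + 1)) + 103/(112*(y - 3)) - 1303/(352*(y - 7)).
Integrate each term: A/(y−a) contributes A·log|y−a|.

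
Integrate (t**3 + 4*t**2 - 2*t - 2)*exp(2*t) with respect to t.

(4*t**3 + 10*t**2 - 18*t + 1)*exp(2*t)/8 + C

Use integration by parts with u = t**3 + 4*t**2 - 2*t - 2, dv = exp(2*t) dt, so v = exp(2*t)/2.
Apply parts 3 times (tabular method): alternate signs, differentiate u down to 0, integrate dv up.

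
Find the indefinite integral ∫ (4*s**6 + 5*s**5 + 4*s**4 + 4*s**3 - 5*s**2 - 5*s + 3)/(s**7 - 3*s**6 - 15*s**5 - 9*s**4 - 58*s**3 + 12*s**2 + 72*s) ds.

log(s)/24 + 5141*log(s - 6)/1680 - log(s - 1)/20 - log(s + 1)/70 + 35*log(s + 3)/52 + 301*log(s**2 + 4)/2080 + 361*atan(s/2)/1040 + C

Factor the denominator: s*(s - 6)*(s - 1)*(s + 1)*(s + 3)*(s**2 + 4).
Partial-fraction decomposition: (301*s + 722)/(1040*(s**2 + 4)) + 35/(52*(s + 3)) - 1/(70*(s + 1)) - 1/(20*(s - 1)) + 5141/(1680*(s - 6)) + 1/(24*s).
Integrate each term; A/(s−a) gives A·log|s−a|; the (Bs+D)/(s²+p²) term gives a log and an atan.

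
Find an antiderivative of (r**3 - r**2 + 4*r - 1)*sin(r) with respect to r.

-r**3*cos(r) + 3*r**2*sin(r) + r**2*cos(r) - 2*r*sin(r) + 2*r*cos(r) - 2*sin(r) - cos(r) + C

Use integration by parts with u = r**3 - r**2 + 4*r - 1, dv = sin(r) dr, so v = -cos(r).
Apply parts 3 times (tabular method): alternate signs, differentiate u down to 0, integrate dv up.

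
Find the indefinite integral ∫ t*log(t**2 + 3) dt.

Let u = t**2 + 3, so du = (2*t) dt.
The integral becomes (1/2)·∫ log(u) du; integrate by parts with u′=log(u), dv′=du.

t**2*log(t**2 + 3)/2 - t**2/2 + 3*log(t**2 + 3)/2 + C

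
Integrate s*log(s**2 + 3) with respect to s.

s**2*log(s**2 + 3)/2 - s**2/2 + 3*log(s**2 + 3)/2 + C

Let u = s**2 + 3, so du = (2*s) ds.
The integral becomes (1/2)·∫ log(u) du; integrate by parts with u′=log(u), dv′=du.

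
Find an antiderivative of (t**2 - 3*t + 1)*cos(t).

t**2*sin(t) - 3*t*sin(t) + 2*t*cos(t) - sin(t) - 3*cos(t) + C

Use integration by parts with u = t**2 - 3*t + 1, dv = cos(t) dt, so v = sin(t).
Apply parts 2 times (tabular method): alternate signs, differentiate u down to 0, integrate dv up.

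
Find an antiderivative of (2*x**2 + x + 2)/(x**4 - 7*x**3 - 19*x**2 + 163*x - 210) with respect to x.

Factor the denominator: (x - 7)*(x - 3)*(x - 2)*(x + 5).
Partial-fraction decomposition: -47/(672*(x + 5)) + 12/(35*(x - 2)) - 23/(32*(x - 3)) + 107/(240*(x - 7)).
Integrate each term: A/(x−a) contributes A·log|x−a|.

107*log(x - 7)/240 - 23*log(x - 3)/32 + 12*log(x - 2)/35 - 47*log(x + 5)/672 + C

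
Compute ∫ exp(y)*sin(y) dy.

exp(y)*sin(y)/2 - exp(y)*cos(y)/2 + C

Let I denote the integral. Integrate by parts with u = sin(y), dv = exp(y) dy, so v = exp(y): I = exp(y)*sin(y) − ∫ exp(y)*cos(y) dy.
Apply parts again with u = cos(y), dv = exp(y) dy: ∫ exp(y)*cos(y) dy = exp(y)*cos(y) + I. Substituting back brings back I: I = exp(y)*sin(y) - exp(y)*cos(y) − I.
Solving for I: (1 + 1)·I equals the remaining terms, so I = (1/2)·(exp(y)*sin(y) - exp(y)*cos(y)).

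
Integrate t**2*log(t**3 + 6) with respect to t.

t**3*log(t**3 + 6)/3 - t**3/3 + 2*log(t**3 + 6) + C

Let u = t**3 + 6, so du = (3*t**2) dt.
The integral becomes (1/3)·∫ log(u) du; integrate by parts with u′=log(u), dv′=du.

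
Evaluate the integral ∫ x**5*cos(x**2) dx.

x**4*sin(x**2)/2 + x**2*cos(x**2) - sin(x**2) + C

Let u = x², du = 2x dx; rewrite as (1/2)∫ u^2·cos(1u) du.
Now integrate by parts 2 times.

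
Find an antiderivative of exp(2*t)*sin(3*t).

Let I denote the integral. Integrate by parts with u = sin(3*t), dv = exp(2*t) dt, so v = exp(2*t)/2: I = exp(2*t)*sin(3*t)/2 − (3/2)·∫ exp(2*t)*cos(3*t) dt.
Apply parts again with u = cos(3*t), dv = exp(2*t) dt: ∫ exp(2*t)*cos(3*t) dt = exp(2*t)*cos(3*t)/2 + (3/2)·I. Substituting back brings back I: I = exp(2*t)*sin(3*t)/2 - 3*exp(2*t)*cos(3*t)/4 − (9/4)·I.
Solving for I: (1 + 9/4)·I equals the remaining terms, so I = (4/13)·(exp(2*t)*sin(3*t)/2 - 3*exp(2*t)*cos(3*t)/4).

2*exp(2*t)*sin(3*t)/13 - 3*exp(2*t)*cos(3*t)/13 + C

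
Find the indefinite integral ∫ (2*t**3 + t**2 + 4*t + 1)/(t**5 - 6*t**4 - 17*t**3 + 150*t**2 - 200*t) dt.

Factor the denominator: t*(t - 5)*(t - 4)*(t - 2)*(t + 5).
Partial-fraction decomposition: -122/(1575*(t + 5)) + 29/(84*(t - 2)) - 161/(72*(t - 4)) + 148/(75*(t - 5)) - 1/(200*t).
Integrate each term: A/(t−a) contributes A·log|t−a|.

-log(t)/200 + 148*log(t - 5)/75 - 161*log(t - 4)/72 + 29*log(t - 2)/84 - 122*log(t + 5)/1575 + C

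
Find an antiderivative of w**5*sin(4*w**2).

-w**4*cos(4*w**2)/8 + w**2*sin(4*w**2)/16 + cos(4*w**2)/64 + C

Let u = w², du = 2w dw; rewrite as (1/2)∫ u^2·sin(4u) du.
Now integrate by parts 2 times.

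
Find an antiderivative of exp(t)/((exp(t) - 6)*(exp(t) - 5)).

Let u = e^t, du = e^t dt.
The integral becomes ∫ du/((u-5)(u-6)); decompose into partial fractions.

log(exp(t) - 6) - log(exp(t) - 5) + C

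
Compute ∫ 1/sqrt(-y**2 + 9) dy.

Substitute y = 3·sin(θ), so dy = 3·cos(θ) dθ and the radical becomes sqrt(-y**2 + 9) = 3·cos(θ) by the Pythagorean identity.
Integrate the resulting trig expression in θ, then back-substitute θ = asin(y/3), sin(θ) = y/3, cos(θ) = sqrt(-y**2 + 9)/3 (absorbing any constant into C).

asin(y/3) + C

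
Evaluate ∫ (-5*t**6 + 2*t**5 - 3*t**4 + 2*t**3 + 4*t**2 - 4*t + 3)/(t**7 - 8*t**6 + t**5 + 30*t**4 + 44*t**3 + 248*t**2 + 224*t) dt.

Factor the denominator: t*(t - 7)*(t - 4)*(t + 1)*(t + 2)*(t**2 + 4).
Partial-fraction decomposition: -(7319*t + 22666)/(42400*(t**2 + 4)) - 421/(864*(t + 2)) + 1/(200*(t + 1)) + 19021/(7200*(t - 4)) - 560977/(80136*(t - 7)) + 3/(224*t).
Integrate each term; A/(t−a) gives A·log|t−a|; the (Bt+D)/(t²+p²) term gives a log and an atan.

3*log(t)/224 - 560977*log(t - 7)/80136 + 19021*log(t - 4)/7200 + log(t + 1)/200 - 421*log(t + 2)/864 - 7319*log(t**2 + 4)/84800 - 11333*atan(t/2)/42400 + C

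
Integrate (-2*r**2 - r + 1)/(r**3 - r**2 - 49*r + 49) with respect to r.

-26*log(r - 7)/21 + log(r - 1)/24 - 45*log(r + 7)/56 + C

Factor the denominator: (r - 7)*(r - 1)*(r + 7).
Partial-fraction decomposition: -45/(56*(r + 7)) + 1/(24*(r - 1)) - 26/(21*(r - 7)).
Integrate each term: A/(r−a) contributes A·log|r−a|.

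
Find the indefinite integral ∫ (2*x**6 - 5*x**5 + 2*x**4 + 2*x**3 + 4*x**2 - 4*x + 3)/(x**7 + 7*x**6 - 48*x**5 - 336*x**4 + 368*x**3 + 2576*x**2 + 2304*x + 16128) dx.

19193*log(x - 6)/41600 - 3763*log(x - 4)/35200 + 4593*log(x + 4)/3200 - 44841*log(x + 6)/3200 + 107892*log(x + 7)/7579 - 107*log(x**2 + 4)/16960 - 1131*atan(x/2)/84800 + C

Factor the denominator: (x - 6)*(x - 4)*(x + 4)*(x + 6)*(x + 7)*(x**2 + 4).
Partial-fraction decomposition: -(535*x + 1131)/(42400*(x**2 + 4)) + 107892/(7579*(x + 7)) - 44841/(3200*(x + 6)) + 4593/(3200*(x + 4)) - 3763/(35200*(x - 4)) + 19193/(41600*(x - 6)).
Integrate each term; A/(x−a) gives A·log|x−a|; the (Bx+D)/(x²+p²) term gives a log and an atan.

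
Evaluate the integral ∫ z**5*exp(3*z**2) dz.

(9*z**4 - 6*z**2 + 2)*exp(3*z**2)/54 + C

Let u = z², du = 2z dz; rewrite as (1/2)∫ u^2·exp(3u) du.
Now integrate by parts 2 times.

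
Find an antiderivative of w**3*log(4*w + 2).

Use integration by parts with u = log(4*w + 2), dv = w**3 dw.
Then du = 4/(4*w + 2) dw and v = w**4/4.

w**4*log(4*w + 2)/4 - w**4/16 + w**3/24 - w**2/32 + w/32 - log(2*w + 1)/64 + C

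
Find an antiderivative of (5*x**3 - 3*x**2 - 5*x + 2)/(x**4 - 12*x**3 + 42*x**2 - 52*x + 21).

1535*log(x - 7)/144 - 95*log(x - 3)/16 + 5*log(x - 1)/18 + 1/(12*x - 12) + C

Factor the denominator: (x - 7)*(x - 3)*(x - 1)**2.
Partial-fraction decomposition: 5/(18*(x - 1)) - 1/(12*(x - 1)**2) - 95/(16*(x - 3)) + 1535/(144*(x - 7)).
Integrate each term; A/(x−a) gives A·log|x−a|; A/(x−a)² gives −A/(x−a).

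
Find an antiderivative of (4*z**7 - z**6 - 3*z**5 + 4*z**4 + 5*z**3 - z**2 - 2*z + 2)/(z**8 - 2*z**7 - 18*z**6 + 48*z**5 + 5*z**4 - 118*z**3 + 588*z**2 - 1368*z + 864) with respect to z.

Factor the denominator: (z - 3)**2*(z - 2)*(z - 1)*(z + 3)*(z + 4)*(z**2 + 4).
Partial-fraction decomposition: (5127*z + 13522)/(33800*(z**2 + 4)) + 10977/(4900*(z + 4)) - 107/(117*(z + 3)) - 1/(50*(z - 1)) + 15/(8*(z - 2)) + 99517/(149058*(z - 3)) + 1934/(273*(z - 3)**2).
Integrate each term; A/(z−a) gives A·log|z−a|; the (Bz+D)/(z²+p²) term gives a log and an atan.

99517*log(z - 3)/149058 + 15*log(z - 2)/8 - log(z - 1)/50 - 107*log(z + 3)/117 + 10977*log(z + 4)/4900 + 5127*log(z**2 + 4)/67600 + 6761*atan(z/2)/33800 - 1934/(273*z - 819) + C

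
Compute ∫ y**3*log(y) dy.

y**4*log(y)/4 - y**4/16 + C

Use integration by parts with u = log(y), dv = y**3 dy.
Then du = 1/y dy and v = y**4/4.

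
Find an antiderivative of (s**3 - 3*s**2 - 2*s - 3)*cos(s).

Use integration by parts with u = s**3 - 3*s**2 - 2*s - 3, dv = cos(s) ds, so v = sin(s).
Apply parts 3 times (tabular method): alternate signs, differentiate u down to 0, integrate dv up.

s**3*sin(s) - 3*s**2*sin(s) + 3*s**2*cos(s) - 8*s*sin(s) - 6*s*cos(s) + 3*sin(s) - 8*cos(s) + C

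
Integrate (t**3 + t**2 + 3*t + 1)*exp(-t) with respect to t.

(-t**3 - 4*t**2 - 11*t - 12)*exp(-t) + C

Use integration by parts with u = t**3 + t**2 + 3*t + 1, dv = exp(-t) dt, so v = -exp(-t).
Apply parts 3 times (tabular method): alternate signs, differentiate u down to 0, integrate dv up.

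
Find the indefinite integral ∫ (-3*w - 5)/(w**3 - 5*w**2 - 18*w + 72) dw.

-23*log(w - 6)/30 + 2*log(w - 3)/3 + log(w + 4)/10 + C

Factor the denominator: (w - 6)*(w - 3)*(w + 4).
Partial-fraction decomposition: 1/(10*(w + 4)) + 2/(3*(w - 3)) - 23/(30*(w - 6)).
Integrate each term: A/(w−a) contributes A·log|w−a|.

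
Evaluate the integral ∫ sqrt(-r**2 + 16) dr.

r*sqrt(-r**2 + 16)/2 + 8*asin(r/4) + C

Substitute r = 4·sin(θ), so dr = 4·cos(θ) dθ and the radical becomes sqrt(-r**2 + 16) = 4·cos(θ) by the Pythagorean identity.
Integrate the resulting trig expression in θ, then back-substitute θ = asin(r/4), sin(θ) = r/4, cos(θ) = sqrt(-r**2 + 16)/4 (absorbing any constant into C).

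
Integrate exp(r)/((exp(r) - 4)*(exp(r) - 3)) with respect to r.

log(exp(r) - 4) - log(exp(r) - 3) + C

Let u = e^r, du = e^r dr.
The integral becomes ∫ du/((u-4)(u-3)); decompose into partial fractions.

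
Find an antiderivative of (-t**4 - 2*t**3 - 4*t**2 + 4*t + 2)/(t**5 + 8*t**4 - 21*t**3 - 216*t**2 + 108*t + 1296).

-43*log(t - 4)/70 + 157*log(t - 3)/486 - 73*log(t + 3)/378 - 1253*log(t + 6)/2430 - 103/(27*t + 162) + C

Factor the denominator: (t - 4)*(t - 3)*(t + 3)*(t + 6)**2.
Partial-fraction decomposition: -1253/(2430*(t + 6)) + 103/(27*(t + 6)**2) - 73/(378*(t + 3)) + 157/(486*(t - 3)) - 43/(70*(t - 4)).
Integrate each term; A/(t−a) gives A·log|t−a|; A/(t−a)² gives −A/(t−a).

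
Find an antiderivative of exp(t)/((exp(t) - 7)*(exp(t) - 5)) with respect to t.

log(exp(t) - 7)/2 - log(exp(t) - 5)/2 + C

Let u = e^t, du = e^t dt.
The integral becomes ∫ du/((u-7)(u-5)); decompose into partial fractions.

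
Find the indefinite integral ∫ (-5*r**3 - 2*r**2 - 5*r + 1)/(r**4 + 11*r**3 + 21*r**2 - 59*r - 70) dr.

-19*log(r - 2)/63 - log(r + 1)/8 + 601*log(r + 5)/56 - 551*log(r + 7)/36 + C

Factor the denominator: (r - 2)*(r + 1)*(r + 5)*(r + 7).
Partial-fraction decomposition: -551/(36*(r + 7)) + 601/(56*(r + 5)) - 1/(8*(r + 1)) - 19/(63*(r - 2)).
Integrate each term: A/(r−a) contributes A·log|r−a|.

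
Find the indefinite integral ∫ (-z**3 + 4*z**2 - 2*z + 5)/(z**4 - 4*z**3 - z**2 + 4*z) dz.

Factor the denominator: z*(z - 4)*(z - 1)*(z + 1).
Partial-fraction decomposition: -6/(5*(z + 1)) - 1/(z - 1) - 1/(20*(z - 4)) + 5/(4*z).
Integrate each term: A/(z−a) contributes A·log|z−a|.

5*log(z)/4 - log(z - 4)/20 - log(z - 1) - 6*log(z + 1)/5 + C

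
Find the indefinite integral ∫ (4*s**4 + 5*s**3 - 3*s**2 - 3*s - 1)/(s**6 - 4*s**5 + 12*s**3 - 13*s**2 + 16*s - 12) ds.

Factor the denominator: (s - 3)*(s - 2)*(s - 1)*(s + 2)*(s**2 + 1).
Partial-fraction decomposition: -(2*s + 11)/(25*(s**2 + 1)) - 17/(300*(s + 2)) + 1/(6*(s - 1)) - 17/(4*(s - 2)) + 211/(50*(s - 3)).
Integrate each term; A/(s−a) gives A·log|s−a|; the (Bs+D)/(s²+p²) term gives a log and an atan.

211*log(s - 3)/50 - 17*log(s - 2)/4 + log(s - 1)/6 - 17*log(s + 2)/300 - log(s**2 + 1)/25 - 11*atan(s)/25 + C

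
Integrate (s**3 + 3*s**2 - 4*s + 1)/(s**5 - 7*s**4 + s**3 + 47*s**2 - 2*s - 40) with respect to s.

181*log(s - 5)/168 - 97*log(s - 4)/90 + log(s - 1)/72 - 7*log(s + 1)/60 + 13*log(s + 2)/126 + C

Factor the denominator: (s - 5)*(s - 4)*(s - 1)*(s + 1)*(s + 2).
Partial-fraction decomposition: 13/(126*(s + 2)) - 7/(60*(s + 1)) + 1/(72*(s - 1)) - 97/(90*(s - 4)) + 181/(168*(s - 5)).
Integrate each term: A/(s−a) contributes A·log|s−a|.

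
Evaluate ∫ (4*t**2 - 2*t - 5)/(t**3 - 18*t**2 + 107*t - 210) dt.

Factor the denominator: (t - 7)*(t - 6)*(t - 5).
Partial-fraction decomposition: 85/(2*(t - 5)) - 127/(t - 6) + 177/(2*(t - 7)).
Integrate each term: A/(t−a) contributes A·log|t−a|.

177*log(t - 7)/2 - 127*log(t - 6) + 85*log(t - 5)/2 + C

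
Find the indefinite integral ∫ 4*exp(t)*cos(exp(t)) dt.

4*sin(exp(t)) + C

Let u = exp(t), so du = (exp(t)) dt.
Rewriting, the integral becomes 4·∫ cos(u) du = 4·sin(u).
Substituting back, u = exp(t).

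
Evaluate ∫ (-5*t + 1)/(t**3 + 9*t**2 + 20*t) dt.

Factor the denominator: t*(t + 4)*(t + 5).
Partial-fraction decomposition: 26/(5*(t + 5)) - 21/(4*(t + 4)) + 1/(20*t).
Integrate each term: A/(t−a) contributes A·log|t−a|.

log(t)/20 - 21*log(t + 4)/4 + 26*log(t + 5)/5 + C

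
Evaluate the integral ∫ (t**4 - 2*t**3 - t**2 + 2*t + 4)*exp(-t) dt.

(-t**4 - 2*t**3 - 5*t**2 - 12*t - 16)*exp(-t) + C

Use integration by parts with u = t**4 - 2*t**3 - t**2 + 2*t + 4, dv = exp(-t) dt, so v = -exp(-t).
Apply parts 4 times (tabular method): alternate signs, differentiate u down to 0, integrate dv up.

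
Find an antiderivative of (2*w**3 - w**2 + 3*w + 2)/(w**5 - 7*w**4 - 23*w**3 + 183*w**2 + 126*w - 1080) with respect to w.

208*log(w - 6)/135 - 121*log(w - 5)/72 + 2*log(w - 3)/9 + 35*log(w + 3)/216 - 11*log(w + 4)/45 + C

Factor the denominator: (w - 6)*(w - 5)*(w - 3)*(w + 3)*(w + 4).
Partial-fraction decomposition: -11/(45*(w + 4)) + 35/(216*(w + 3)) + 2/(9*(w - 3)) - 121/(72*(w - 5)) + 208/(135*(w - 6)).
Integrate each term: A/(w−a) contributes A·log|w−a|.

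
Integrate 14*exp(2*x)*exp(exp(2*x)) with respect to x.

7*exp(exp(2*x)) + C

Let u = exp(2*x), so du = (2*exp(2*x)) dx.
Rewriting, the integral becomes 7·∫ e^u du = 7·e^u.
Substituting back, u = exp(2*x).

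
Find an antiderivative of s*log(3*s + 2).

s**2*log(3*s + 2)/2 - s**2/4 + s/3 - 2*log(3*s + 2)/9 + C

Use integration by parts with u = log(3*s + 2), dv = s ds.
Then du = 3/(3*s + 2) ds and v = s**2/2.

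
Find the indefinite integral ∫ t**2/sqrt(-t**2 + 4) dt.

Substitute t = 2·sin(θ), so dt = 2·cos(θ) dθ and the radical becomes sqrt(-t**2 + 4) = 2·cos(θ) by the Pythagorean identity.
Integrate the resulting trig expression in θ, then back-substitute θ = asin(t/2), sin(θ) = t/2, cos(θ) = sqrt(-t**2 + 4)/2 (absorbing any constant into C).

-t*sqrt(-t**2 + 4)/2 + 2*asin(t/2) + C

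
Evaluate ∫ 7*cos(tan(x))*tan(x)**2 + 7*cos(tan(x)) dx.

Let u = tan(x), so du = (tan(x)**2 + 1) dx.
Rewriting, the integral becomes 7·∫ cos(u) du = 7·sin(u).
Substituting back, u = tan(x).

7*sin(tan(x)) + C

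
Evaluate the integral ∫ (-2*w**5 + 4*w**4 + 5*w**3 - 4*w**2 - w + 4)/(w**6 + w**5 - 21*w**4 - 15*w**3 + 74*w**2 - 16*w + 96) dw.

Factor the denominator: (w - 4)*(w - 2)*(w + 3)*(w + 4)*(w**2 + 1).
Partial-fraction decomposition: -2*(11*w - 23)/(425*(w**2 + 1)) - 337/(102*(w + 4)) + 323/(175*(w + 3)) - 13/(150*(w - 2)) - 48/(119*(w - 4)).
Integrate each term; A/(w−a) gives A·log|w−a|; the (Bw+D)/(w²+p²) term gives a log and an atan.

-48*log(w - 4)/119 - 13*log(w - 2)/150 + 323*log(w + 3)/175 - 337*log(w + 4)/102 - 11*log(w**2 + 1)/425 + 46*atan(w)/425 + C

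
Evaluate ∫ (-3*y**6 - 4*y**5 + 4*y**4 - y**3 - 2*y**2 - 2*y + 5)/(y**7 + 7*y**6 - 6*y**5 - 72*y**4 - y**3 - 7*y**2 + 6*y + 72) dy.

-2881*log(y - 3)/5040 + 3*log(y - 1)/280 + 11*log(y + 1)/240 + 419*log(y + 4)/210 - 103519*log(y + 6)/23310 - 29*log(y**2 + 1)/1480 + 63*atan(y)/740 + C

Factor the denominator: (y - 3)*(y - 1)*(y + 1)*(y + 4)*(y + 6)*(y**2 + 1).
Partial-fraction decomposition: -(29*y - 63)/(740*(y**2 + 1)) - 103519/(23310*(y + 6)) + 419/(210*(y + 4)) + 11/(240*(y + 1)) + 3/(280*(y - 1)) - 2881/(5040*(y - 3)).
Integrate each term; A/(y−a) gives A·log|y−a|; the (By+D)/(y²+p²) term gives a log and an atan.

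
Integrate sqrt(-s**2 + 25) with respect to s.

Substitute s = 5·sin(θ), so ds = 5·cos(θ) dθ and the radical becomes sqrt(-s**2 + 25) = 5·cos(θ) by the Pythagorean identity.
Integrate the resulting trig expression in θ, then back-substitute θ = asin(s/5), sin(θ) = s/5, cos(θ) = sqrt(-s**2 + 25)/5 (absorbing any constant into C).

s*sqrt(-s**2 + 25)/2 + 25*asin(s/5)/2 + C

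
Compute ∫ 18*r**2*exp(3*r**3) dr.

2*exp(3*r**3) + C

Let u = 3*r**3, so du = (9*r**2) dr.
Rewriting, the integral becomes 2·∫ e^u du = 2·e^u.
Substituting back, u = 3*r**3.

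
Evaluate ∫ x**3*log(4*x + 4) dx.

Use integration by parts with u = log(4*x + 4), dv = x**3 dx.
Then du = 4/(4*x + 4) dx and v = x**4/4.

x**4*log(4*x + 4)/4 - x**4/16 + x**3/12 - x**2/8 + x/4 - log(x + 1)/4 + C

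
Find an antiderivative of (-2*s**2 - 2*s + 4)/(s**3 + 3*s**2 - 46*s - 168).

-108*log(s - 7)/143 + 10*log(s + 4)/11 - 28*log(s + 6)/13 + C

Factor the denominator: (s - 7)*(s + 4)*(s + 6).
Partial-fraction decomposition: -28/(13*(s + 6)) + 10/(11*(s + 4)) - 108/(143*(s - 7)).
Integrate each term: A/(s−a) contributes A·log|s−a|.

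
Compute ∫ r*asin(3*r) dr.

Use integration by parts with u = arcsin(3*r), dv = r dr.
Then du = 3/sqrt(-9*r**2 + 1) dr.

r**2*asin(3*r)/2 + r*sqrt(-9*r**2 + 1)/12 - asin(3*r)/36 + C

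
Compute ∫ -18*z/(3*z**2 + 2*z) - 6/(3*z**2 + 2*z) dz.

-3*log(3*z**2 + 2*z) + C

Let u = 3*z**2 + 2*z, so du = (6*z + 2) dz.
Rewriting, the integral becomes -3·∫ 1/u du = -3·log(u).
Substituting back, u = 3*z**2 + 2*z.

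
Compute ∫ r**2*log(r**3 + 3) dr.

Let u = r**3 + 3, so du = (3*r**2) dr.
The integral becomes (1/3)·∫ log(u) du; integrate by parts with u′=log(u), dv′=du.

r**3*log(r**3 + 3)/3 - r**3/3 + log(r**3 + 3) + C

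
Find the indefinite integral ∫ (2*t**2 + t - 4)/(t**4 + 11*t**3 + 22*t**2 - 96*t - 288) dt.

Factor the denominator: (t - 3)*(t + 4)**2*(t + 6).
Partial-fraction decomposition: -31/(18*(t + 6)) + 165/(98*(t + 4)) - 12/(7*(t + 4)**2) + 17/(441*(t - 3)).
Integrate each term; A/(t−a) gives A·log|t−a|; A/(t−a)² gives −A/(t−a).

17*log(t - 3)/441 + 165*log(t + 4)/98 - 31*log(t + 6)/18 + 12/(7*t + 28) + C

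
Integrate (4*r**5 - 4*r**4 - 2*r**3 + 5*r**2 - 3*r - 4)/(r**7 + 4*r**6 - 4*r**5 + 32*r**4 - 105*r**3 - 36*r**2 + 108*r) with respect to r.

Factor the denominator: r*(r - 2)*(r - 1)*(r + 1)*(r + 6)*(r**2 + 9).
Partial-fraction decomposition: (6679*r + 16881)/(17550*(r**2 + 9)) - 17831/(37800*(r + 6)) + 1/(150*(r + 1)) + 1/(35*(r - 1)) + 29/(312*(r - 2)) - 1/(27*r).
Integrate each term; A/(r−a) gives A·log|r−a|; the (Br+D)/(r²+p²) term gives a log and an atan.

-log(r)/27 + 29*log(r - 2)/312 + log(r - 1)/35 + log(r + 1)/150 - 17831*log(r + 6)/37800 + 6679*log(r**2 + 9)/35100 + 5627*atan(r/3)/17550 + C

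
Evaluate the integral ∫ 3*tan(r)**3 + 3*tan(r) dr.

3*tan(r)**2/2 + C

Let u = tan(r), so du = (tan(r)**2 + 1) dr.
Rewriting, the integral becomes 3·∫ u^1 du = 3·u^2/2.
Substituting back, u = tan(r).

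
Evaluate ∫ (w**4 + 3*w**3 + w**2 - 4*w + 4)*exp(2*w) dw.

(4*w**4 + 4*w**3 - 2*w**2 - 14*w + 23)*exp(2*w)/8 + C

Use integration by parts with u = w**4 + 3*w**3 + w**2 - 4*w + 4, dv = exp(2*w) dw, so v = exp(2*w)/2.
Apply parts 4 times (tabular method): alternate signs, differentiate u down to 0, integrate dv up.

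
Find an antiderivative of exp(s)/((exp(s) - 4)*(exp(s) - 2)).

log(exp(s) - 4)/2 - log(exp(s) - 2)/2 + C

Let u = e^s, du = e^s ds.
The integral becomes ∫ du/((u-4)(u-2)); decompose into partial fractions.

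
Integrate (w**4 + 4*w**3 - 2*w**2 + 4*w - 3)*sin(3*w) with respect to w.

Use integration by parts with u = w**4 + 4*w**3 - 2*w**2 + 4*w - 3, dv = sin(3*w) dw, so v = -cos(3*w)/3.
Apply parts 4 times (tabular method): alternate signs, differentiate u down to 0, integrate dv up.

-w**4*cos(3*w)/3 + 4*w**3*sin(3*w)/9 - 4*w**3*cos(3*w)/3 + 4*w**2*sin(3*w)/3 + 10*w**2*cos(3*w)/9 - 20*w*sin(3*w)/27 - 4*w*cos(3*w)/9 + 4*sin(3*w)/27 + 61*cos(3*w)/81 + C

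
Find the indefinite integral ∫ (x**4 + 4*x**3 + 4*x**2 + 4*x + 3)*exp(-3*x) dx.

(-27*x**4 - 144*x**3 - 252*x**2 - 276*x - 173)*exp(-3*x)/81 + C

Use integration by parts with u = x**4 + 4*x**3 + 4*x**2 + 4*x + 3, dv = exp(-3*x) dx, so v = -exp(-3*x)/3.
Apply parts 4 times (tabular method): alternate signs, differentiate u down to 0, integrate dv up.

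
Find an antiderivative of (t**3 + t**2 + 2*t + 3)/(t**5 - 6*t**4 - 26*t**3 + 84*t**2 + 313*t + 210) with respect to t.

Factor the denominator: (t - 7)*(t - 5)*(t + 1)*(t + 2)*(t + 3).
Partial-fraction decomposition: -21/(160*(t + 3)) + 5/(63*(t + 2)) + 1/(96*(t + 1)) - 163/(672*(t - 5)) + 409/(1440*(t - 7)).
Integrate each term: A/(t−a) contributes A·log|t−a|.

409*log(t - 7)/1440 - 163*log(t - 5)/672 + log(t + 1)/96 + 5*log(t + 2)/63 - 21*log(t + 3)/160 + C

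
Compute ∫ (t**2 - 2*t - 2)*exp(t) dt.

Use integration by parts with u = t**2 - 2*t - 2, dv = exp(t) dt, so v = exp(t).
Apply parts 2 times (tabular method): alternate signs, differentiate u down to 0, integrate dv up.

(t**2 - 4*t + 2)*exp(t) + C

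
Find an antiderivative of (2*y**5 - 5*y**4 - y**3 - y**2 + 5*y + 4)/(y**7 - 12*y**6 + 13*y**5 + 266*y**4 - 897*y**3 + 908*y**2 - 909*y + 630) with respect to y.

2657*log(y - 7)/1800 - 8854*log(y - 6)/6105 + log(y - 3)/30 - log(y - 1)/180 - 581*log(y + 5)/10296 + 17*log(y**2 + 1)/12025 - 92*atan(y)/12025 + C

Factor the denominator: (y - 7)*(y - 6)*(y - 3)*(y - 1)*(y + 5)*(y**2 + 1).
Partial-fraction decomposition: 2*(17*y - 46)/(12025*(y**2 + 1)) - 581/(10296*(y + 5)) - 1/(180*(y - 1)) + 1/(30*(y - 3)) - 8854/(6105*(y - 6)) + 2657/(1800*(y - 7)).
Integrate each term; A/(y−a) gives A·log|y−a|; the (By+D)/(y²+p²) term gives a log and an atan.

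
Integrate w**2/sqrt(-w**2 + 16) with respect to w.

-w*sqrt(-w**2 + 16)/2 + 8*asin(w/4) + C

Substitute w = 4·sin(θ), so dw = 4·cos(θ) dθ and the radical becomes sqrt(-w**2 + 16) = 4·cos(θ) by the Pythagorean identity.
Integrate the resulting trig expression in θ, then back-substitute θ = asin(w/4), sin(θ) = w/4, cos(θ) = sqrt(-w**2 + 16)/4 (absorbing any constant into C).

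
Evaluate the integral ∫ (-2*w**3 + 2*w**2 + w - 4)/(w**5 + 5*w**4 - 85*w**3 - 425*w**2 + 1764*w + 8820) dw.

-15*log(w - 7)/56 + 179*log(w - 6)/858 + 97*log(w + 5)/88 - 19*log(w + 6)/6 + 773*log(w + 7)/364 + C

Factor the denominator: (w - 7)*(w - 6)*(w + 5)*(w + 6)*(w + 7).
Partial-fraction decomposition: 773/(364*(w + 7)) - 19/(6*(w + 6)) + 97/(88*(w + 5)) + 179/(858*(w - 6)) - 15/(56*(w - 7)).
Integrate each term: A/(w−a) contributes A·log|w−a|.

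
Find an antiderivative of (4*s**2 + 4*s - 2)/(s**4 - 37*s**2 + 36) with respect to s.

83*log(s - 6)/210 - 3*log(s - 1)/35 - log(s + 1)/35 - 59*log(s + 6)/210 + C

Factor the denominator: (s - 6)*(s - 1)*(s + 1)*(s + 6).
Partial-fraction decomposition: -59/(210*(s + 6)) - 1/(35*(s + 1)) - 3/(35*(s - 1)) + 83/(210*(s - 6)).
Integrate each term: A/(s−a) contributes A·log|s−a|.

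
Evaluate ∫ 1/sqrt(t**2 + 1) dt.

Substitute t = tan(θ), so dt = sec(θ)^2 dθ and the radical becomes sqrt(t**2 + 1) = sec(θ) by the Pythagorean identity.
Integrate the resulting trig expression in θ, then back-substitute tan(θ) = t, sec(θ) = sqrt(t**2 + 1) (absorbing any constant into C).

log(t + sqrt(t**2 + 1)) + C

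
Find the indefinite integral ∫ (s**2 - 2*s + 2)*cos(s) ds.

s**2*sin(s) - 2*s*sin(s) + 2*s*cos(s) - 2*cos(s) + C

Use integration by parts with u = s**2 - 2*s + 2, dv = cos(s) ds, so v = sin(s).
Apply parts 2 times (tabular method): alternate signs, differentiate u down to 0, integrate dv up.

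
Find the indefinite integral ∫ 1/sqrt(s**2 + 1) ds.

Substitute s = tan(θ), so ds = sec(θ)^2 dθ and the radical becomes sqrt(s**2 + 1) = sec(θ) by the Pythagorean identity.
Integrate the resulting trig expression in θ, then back-substitute tan(θ) = s, sec(θ) = sqrt(s**2 + 1) (absorbing any constant into C).

log(s + sqrt(s**2 + 1)) + C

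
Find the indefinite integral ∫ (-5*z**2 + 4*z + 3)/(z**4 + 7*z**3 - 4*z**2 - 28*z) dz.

-3*log(z)/28 - log(z - 2)/8 - 5*log(z + 2)/8 + 6*log(z + 7)/7 + C

Factor the denominator: z*(z - 2)*(z + 2)*(z + 7).
Partial-fraction decomposition: 6/(7*(z + 7)) - 5/(8*(z + 2)) - 1/(8*(z - 2)) - 3/(28*z).
Integrate each term: A/(z−a) contributes A·log|z−a|.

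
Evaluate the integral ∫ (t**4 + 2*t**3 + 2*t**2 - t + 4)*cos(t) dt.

t**4*sin(t) + 2*t**3*sin(t) + 4*t**3*cos(t) - 10*t**2*sin(t) + 6*t**2*cos(t) - 13*t*sin(t) - 20*t*cos(t) + 24*sin(t) - 13*cos(t) + C

Use integration by parts with u = t**4 + 2*t**3 + 2*t**2 - t + 4, dv = cos(t) dt, so v = sin(t).
Apply parts 4 times (tabular method): alternate signs, differentiate u down to 0, integrate dv up.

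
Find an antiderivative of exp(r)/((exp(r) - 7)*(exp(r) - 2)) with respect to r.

log(exp(r) - 7)/5 - log(exp(r) - 2)/5 + C

Let u = e^r, du = e^r dr.
The integral becomes ∫ du/((u-7)(u-2)); decompose into partial fractions.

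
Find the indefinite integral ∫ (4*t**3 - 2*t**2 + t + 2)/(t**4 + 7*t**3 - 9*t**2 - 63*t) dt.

Factor the denominator: t*(t - 3)*(t + 3)*(t + 7).
Partial-fraction decomposition: 295/(56*(t + 7)) - 127/(72*(t + 3)) + 19/(36*(t - 3)) - 2/(63*t).
Integrate each term: A/(t−a) contributes A·log|t−a|.

-2*log(t)/63 + 19*log(t - 3)/36 - 127*log(t + 3)/72 + 295*log(t + 7)/56 + C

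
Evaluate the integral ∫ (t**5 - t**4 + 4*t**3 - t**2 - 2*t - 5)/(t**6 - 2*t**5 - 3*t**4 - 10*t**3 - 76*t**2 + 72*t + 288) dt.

Factor the denominator: (t - 4)*(t - 2)*(t + 2)**2*(t**2 + 9).
Partial-fraction decomposition: (177*t - 107)/(845*(t**2 + 9)) + 15667/(48672*(t + 2)) - 85/(312*(t + 2)**2) - 35/(416*(t - 2)) + 199/(360*(t - 4)).
Integrate each term; A/(t−a) gives A·log|t−a|; the (Bt+D)/(t²+p²) term gives a log and an atan.

199*log(t - 4)/360 - 35*log(t - 2)/416 + 15667*log(t + 2)/48672 + 177*log(t**2 + 9)/1690 - 107*atan(t/3)/2535 + 85/(312*t + 624) + C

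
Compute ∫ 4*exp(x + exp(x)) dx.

Let u = exp(x), so du = (exp(x)) dx.
Rewriting, the integral becomes 4·∫ e^u du = 4·e^u.
Substituting back, u = exp(x).

4*exp(exp(x)) + C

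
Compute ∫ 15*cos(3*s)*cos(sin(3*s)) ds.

5*sin(sin(3*s)) + C

Let u = sin(3*s), so du = (3*cos(3*s)) ds.
Rewriting, the integral becomes 5·∫ cos(u) du = 5·sin(u).
Substituting back, u = sin(3*s).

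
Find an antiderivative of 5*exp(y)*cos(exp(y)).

Let u = exp(y), so du = (exp(y)) dy.
Rewriting, the integral becomes 5·∫ cos(u) du = 5·sin(u).
Substituting back, u = exp(y).

5*sin(exp(y)) + C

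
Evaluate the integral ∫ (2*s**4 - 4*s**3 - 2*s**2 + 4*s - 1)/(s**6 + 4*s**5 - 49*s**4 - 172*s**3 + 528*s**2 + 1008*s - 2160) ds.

Factor the denominator: (s - 6)*(s - 2)**2*(s + 3)*(s + 5)*(s + 6).
Partial-fraction decomposition: -3359/(2304*(s + 6)) + 1679/(1078*(s + 5)) - 239/(1350*(s + 3)) - 3421/(313600*(s - 2)) + 1/(1120*(s - 2)**2) + 1679/(19008*(s - 6)).
Integrate each term; A/(s−a) gives A·log|s−a|; A/(s−a)² gives −A/(s−a).

1679*log(s - 6)/19008 - 3421*log(s - 2)/313600 - 239*log(s + 3)/1350 + 1679*log(s + 5)/1078 - 3359*log(s + 6)/2304 - 1/(1120*s - 2240) + C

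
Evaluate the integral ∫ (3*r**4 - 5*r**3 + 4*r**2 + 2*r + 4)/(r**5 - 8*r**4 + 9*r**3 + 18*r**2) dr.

Factor the denominator: r**2*(r - 6)*(r - 3)*(r + 1).
Partial-fraction decomposition: 1/(2*(r + 1)) - 77/(54*(r - 3)) + 106/(27*(r - 6)) + 2/(9*r**2).
Integrate each term; A/(r−a) gives A·log|r−a|; A/(r−a)² gives −A/(r−a).

106*log(r - 6)/27 - 77*log(r - 3)/54 + log(r + 1)/2 - 2/(9*r) + C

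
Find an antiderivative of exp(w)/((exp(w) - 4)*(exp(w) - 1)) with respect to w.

Let u = e^w, du = e^w dw.
The integral becomes ∫ du/((u-1)(u-4)); decompose into partial fractions.

log(exp(w) - 4)/3 - log(exp(w) - 1)/3 + C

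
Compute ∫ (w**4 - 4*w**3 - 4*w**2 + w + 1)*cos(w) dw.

Use integration by parts with u = w**4 - 4*w**3 - 4*w**2 + w + 1, dv = cos(w) dw, so v = sin(w).
Apply parts 4 times (tabular method): alternate signs, differentiate u down to 0, integrate dv up.

w**4*sin(w) - 4*w**3*sin(w) + 4*w**3*cos(w) - 16*w**2*sin(w) - 12*w**2*cos(w) + 25*w*sin(w) - 32*w*cos(w) + 33*sin(w) + 25*cos(w) + C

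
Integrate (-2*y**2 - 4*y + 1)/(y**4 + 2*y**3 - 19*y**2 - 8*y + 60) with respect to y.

Factor the denominator: (y - 3)*(y - 2)*(y + 2)*(y + 5).
Partial-fraction decomposition: 29/(168*(y + 5)) + 1/(60*(y + 2)) + 15/(28*(y - 2)) - 29/(40*(y - 3)).
Integrate each term: A/(y−a) contributes A·log|y−a|.

-29*log(y - 3)/40 + 15*log(y - 2)/28 + log(y + 2)/60 + 29*log(y + 5)/168 + C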